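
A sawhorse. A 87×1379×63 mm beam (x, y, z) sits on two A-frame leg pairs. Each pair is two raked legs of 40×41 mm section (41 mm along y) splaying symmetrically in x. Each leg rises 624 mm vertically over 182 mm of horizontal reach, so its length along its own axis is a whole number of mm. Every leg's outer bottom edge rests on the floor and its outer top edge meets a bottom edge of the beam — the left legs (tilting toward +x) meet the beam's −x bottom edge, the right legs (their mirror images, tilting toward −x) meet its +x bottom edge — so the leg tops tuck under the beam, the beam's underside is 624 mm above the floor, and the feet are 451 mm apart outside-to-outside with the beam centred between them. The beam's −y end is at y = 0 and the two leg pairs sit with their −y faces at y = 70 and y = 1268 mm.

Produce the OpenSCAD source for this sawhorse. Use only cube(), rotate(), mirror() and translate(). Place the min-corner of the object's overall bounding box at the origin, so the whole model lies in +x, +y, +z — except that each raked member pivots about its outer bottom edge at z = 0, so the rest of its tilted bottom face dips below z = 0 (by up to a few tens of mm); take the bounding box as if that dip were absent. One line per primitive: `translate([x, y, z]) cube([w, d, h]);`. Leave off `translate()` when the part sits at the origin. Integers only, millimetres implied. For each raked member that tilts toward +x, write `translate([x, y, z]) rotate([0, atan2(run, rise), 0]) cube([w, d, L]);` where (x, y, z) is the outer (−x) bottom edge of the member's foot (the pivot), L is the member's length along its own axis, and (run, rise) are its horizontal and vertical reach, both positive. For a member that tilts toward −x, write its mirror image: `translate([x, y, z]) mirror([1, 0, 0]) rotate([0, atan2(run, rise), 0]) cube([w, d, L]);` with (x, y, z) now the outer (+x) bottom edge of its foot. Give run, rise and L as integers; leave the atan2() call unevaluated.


translate([182, 0, 624]) cube([87, 1379, 63]);
translate([0, 70, 0]) rotate([0, atan2(182, 624), 0]) cube([40, 41, 650]);
translate([451, 70, 0]) mirror([1, 0, 0]) rotate([0, atan2(182, 624), 0]) cube([40, 41, 650]);
translate([0, 1268, 0]) rotate([0, atan2(182, 624), 0]) cube([40, 41, 650]);
translate([451, 1268, 0]) mirror([1, 0, 0]) rotate([0, atan2(182, 624), 0]) cube([40, 41, 650]);


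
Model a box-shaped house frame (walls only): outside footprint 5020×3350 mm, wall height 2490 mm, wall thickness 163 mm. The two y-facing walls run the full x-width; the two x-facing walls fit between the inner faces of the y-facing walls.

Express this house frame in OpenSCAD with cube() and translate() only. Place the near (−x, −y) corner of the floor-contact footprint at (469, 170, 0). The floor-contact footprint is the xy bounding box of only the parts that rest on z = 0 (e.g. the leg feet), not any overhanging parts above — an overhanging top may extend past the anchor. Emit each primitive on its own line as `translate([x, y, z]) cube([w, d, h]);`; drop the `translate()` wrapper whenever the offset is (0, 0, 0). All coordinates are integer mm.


translate([469, 170, 0]) cube([5020, 163, 2490]);
translate([469, 3357, 0]) cube([5020, 163, 2490]);
translate([469, 333, 0]) cube([163, 3024, 2490]);
translate([5326, 333, 0]) cube([163, 3024, 2490]);


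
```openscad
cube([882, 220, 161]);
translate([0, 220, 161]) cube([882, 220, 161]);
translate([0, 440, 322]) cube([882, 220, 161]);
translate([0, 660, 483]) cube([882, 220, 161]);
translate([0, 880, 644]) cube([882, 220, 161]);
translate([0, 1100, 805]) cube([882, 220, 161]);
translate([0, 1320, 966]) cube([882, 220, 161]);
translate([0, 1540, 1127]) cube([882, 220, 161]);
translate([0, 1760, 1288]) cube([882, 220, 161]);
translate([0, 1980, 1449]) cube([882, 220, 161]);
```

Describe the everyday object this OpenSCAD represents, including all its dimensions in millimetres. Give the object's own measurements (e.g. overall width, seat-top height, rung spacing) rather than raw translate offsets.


A straight staircase of 10 solid steps. Each step is 882 mm wide (x), 220 mm deep (y, the going) and 161 mm tall (the rise). The first step rests on the floor; each subsequent step sits one going further in +y and one rise higher in +z, directly behind and above the previous step with no overlap.


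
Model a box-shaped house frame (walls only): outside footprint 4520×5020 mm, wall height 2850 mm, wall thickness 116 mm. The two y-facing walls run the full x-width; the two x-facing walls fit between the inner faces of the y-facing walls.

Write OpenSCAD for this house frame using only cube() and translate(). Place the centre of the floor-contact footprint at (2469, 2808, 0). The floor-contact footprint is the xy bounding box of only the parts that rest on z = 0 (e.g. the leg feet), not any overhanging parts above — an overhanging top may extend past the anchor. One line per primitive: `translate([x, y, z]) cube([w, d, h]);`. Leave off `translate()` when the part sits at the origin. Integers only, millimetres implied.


translate([209, 298, 0]) cube([4520, 116, 2850]);
translate([209, 5202, 0]) cube([4520, 116, 2850]);
translate([209, 414, 0]) cube([116, 4788, 2850]);
translate([4613, 414, 0]) cube([116, 4788, 2850]);


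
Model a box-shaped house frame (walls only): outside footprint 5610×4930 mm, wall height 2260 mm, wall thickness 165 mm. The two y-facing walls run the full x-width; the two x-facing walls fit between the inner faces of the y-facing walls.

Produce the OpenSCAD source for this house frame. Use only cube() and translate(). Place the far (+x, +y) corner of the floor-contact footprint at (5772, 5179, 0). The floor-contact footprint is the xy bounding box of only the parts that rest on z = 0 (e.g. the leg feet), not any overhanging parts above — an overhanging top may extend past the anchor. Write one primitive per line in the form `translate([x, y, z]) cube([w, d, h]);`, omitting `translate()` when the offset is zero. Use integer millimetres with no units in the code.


translate([162, 249, 0]) cube([5610, 165, 2260]);
translate([162, 5014, 0]) cube([5610, 165, 2260]);
translate([162, 414, 0]) cube([165, 4600, 2260]);
translate([5607, 414, 0]) cube([165, 4600, 2260]);


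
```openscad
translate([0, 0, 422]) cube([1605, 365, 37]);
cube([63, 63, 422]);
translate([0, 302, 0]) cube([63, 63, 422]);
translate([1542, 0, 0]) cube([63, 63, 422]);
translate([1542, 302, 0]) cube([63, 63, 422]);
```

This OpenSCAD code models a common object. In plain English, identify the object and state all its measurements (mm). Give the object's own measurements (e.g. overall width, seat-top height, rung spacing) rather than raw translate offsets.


A bench: a 1605×365 mm seat slab, 37 mm thick, top at z = 459 mm, on four 63×63 mm square legs flush with the seat corners and standing on z = 0.


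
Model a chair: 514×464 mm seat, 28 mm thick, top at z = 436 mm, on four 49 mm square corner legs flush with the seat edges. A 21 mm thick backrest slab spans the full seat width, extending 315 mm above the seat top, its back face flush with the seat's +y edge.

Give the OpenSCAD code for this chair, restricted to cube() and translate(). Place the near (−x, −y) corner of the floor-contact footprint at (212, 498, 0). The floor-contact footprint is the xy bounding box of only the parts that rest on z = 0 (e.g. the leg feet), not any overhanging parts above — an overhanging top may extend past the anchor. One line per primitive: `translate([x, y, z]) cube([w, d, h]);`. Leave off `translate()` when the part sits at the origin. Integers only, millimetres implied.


translate([212, 498, 408]) cube([514, 464, 28]);
translate([212, 498, 0]) cube([49, 49, 408]);
translate([677, 498, 0]) cube([49, 49, 408]);
translate([212, 913, 0]) cube([49, 49, 408]);
translate([677, 913, 0]) cube([49, 49, 408]);
translate([212, 941, 436]) cube([514, 21, 315]);


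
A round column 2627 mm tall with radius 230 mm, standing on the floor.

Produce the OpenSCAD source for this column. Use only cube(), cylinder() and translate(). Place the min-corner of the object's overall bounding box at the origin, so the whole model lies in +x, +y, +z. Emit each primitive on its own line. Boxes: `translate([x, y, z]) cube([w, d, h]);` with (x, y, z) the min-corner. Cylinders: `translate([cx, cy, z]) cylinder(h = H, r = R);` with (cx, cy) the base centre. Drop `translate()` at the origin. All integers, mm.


translate([230, 230, 0]) cylinder(h = 2627, r = 230);


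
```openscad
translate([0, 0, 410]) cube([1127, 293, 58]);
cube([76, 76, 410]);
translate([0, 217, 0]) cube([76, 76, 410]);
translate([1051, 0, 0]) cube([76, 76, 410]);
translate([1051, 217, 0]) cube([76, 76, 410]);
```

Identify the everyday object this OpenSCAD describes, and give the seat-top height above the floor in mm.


A bench. The seat-top height is 468 mm.

A long slab on four corner posts — a bench. The slab sits at z = 410 with thickness 58, so the top is 410 + 58 = 468 mm.


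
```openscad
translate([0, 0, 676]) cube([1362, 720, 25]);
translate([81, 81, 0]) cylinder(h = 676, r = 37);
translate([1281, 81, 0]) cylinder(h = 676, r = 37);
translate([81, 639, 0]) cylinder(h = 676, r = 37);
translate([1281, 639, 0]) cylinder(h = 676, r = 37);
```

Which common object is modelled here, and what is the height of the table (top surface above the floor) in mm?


A table. The table height is 701 mm.

A 1362×720×25 slab sits at z = 676 on four Ø74 mm round legs — a table. The top surface is at 676 + 25 = 701 mm.


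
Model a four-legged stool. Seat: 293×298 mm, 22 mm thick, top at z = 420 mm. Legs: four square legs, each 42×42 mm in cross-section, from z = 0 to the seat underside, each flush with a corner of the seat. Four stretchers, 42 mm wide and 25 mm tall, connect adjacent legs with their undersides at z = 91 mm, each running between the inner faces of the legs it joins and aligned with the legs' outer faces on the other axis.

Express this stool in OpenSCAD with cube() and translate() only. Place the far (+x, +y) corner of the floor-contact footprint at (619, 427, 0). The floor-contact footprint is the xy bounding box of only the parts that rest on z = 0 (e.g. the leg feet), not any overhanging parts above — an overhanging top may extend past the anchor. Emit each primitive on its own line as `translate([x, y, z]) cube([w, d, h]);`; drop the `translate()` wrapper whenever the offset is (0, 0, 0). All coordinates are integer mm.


translate([326, 129, 398]) cube([293, 298, 22]);
translate([326, 129, 0]) cube([42, 42, 398]);
translate([577, 129, 0]) cube([42, 42, 398]);
translate([326, 385, 0]) cube([42, 42, 398]);
translate([577, 385, 0]) cube([42, 42, 398]);
translate([368, 129, 91]) cube([209, 42, 25]);
translate([368, 385, 91]) cube([209, 42, 25]);
translate([326, 171, 91]) cube([42, 214, 25]);
translate([577, 171, 91]) cube([42, 214, 25]);


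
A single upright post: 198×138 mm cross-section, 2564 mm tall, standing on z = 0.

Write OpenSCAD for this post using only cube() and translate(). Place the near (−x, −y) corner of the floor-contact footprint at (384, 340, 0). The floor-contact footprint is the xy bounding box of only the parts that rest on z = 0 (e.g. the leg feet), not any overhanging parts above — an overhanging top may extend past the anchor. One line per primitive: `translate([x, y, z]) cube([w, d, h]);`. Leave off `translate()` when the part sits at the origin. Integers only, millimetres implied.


translate([384, 340, 0]) cube([198, 138, 2564]);


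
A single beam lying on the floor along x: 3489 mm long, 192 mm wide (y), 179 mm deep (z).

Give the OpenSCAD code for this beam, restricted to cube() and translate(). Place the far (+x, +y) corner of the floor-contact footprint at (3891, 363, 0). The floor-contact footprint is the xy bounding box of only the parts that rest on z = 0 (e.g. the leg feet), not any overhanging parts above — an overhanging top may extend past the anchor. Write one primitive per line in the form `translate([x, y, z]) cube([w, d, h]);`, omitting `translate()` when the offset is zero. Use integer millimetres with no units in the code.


translate([402, 171, 0]) cube([3489, 192, 179]);


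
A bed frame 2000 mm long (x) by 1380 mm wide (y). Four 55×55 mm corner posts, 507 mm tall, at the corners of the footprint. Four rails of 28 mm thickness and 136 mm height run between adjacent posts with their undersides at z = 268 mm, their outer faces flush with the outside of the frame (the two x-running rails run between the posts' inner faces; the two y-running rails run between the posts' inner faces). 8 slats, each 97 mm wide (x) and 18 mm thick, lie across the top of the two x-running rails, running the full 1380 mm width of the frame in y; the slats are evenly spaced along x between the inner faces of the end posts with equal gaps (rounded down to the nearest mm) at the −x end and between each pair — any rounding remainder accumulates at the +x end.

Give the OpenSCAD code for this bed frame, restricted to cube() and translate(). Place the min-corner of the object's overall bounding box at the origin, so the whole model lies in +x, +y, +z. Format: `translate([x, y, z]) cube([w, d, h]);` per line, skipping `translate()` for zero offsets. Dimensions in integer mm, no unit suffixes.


cube([55, 55, 507]);
translate([0, 1325, 0]) cube([55, 55, 507]);
translate([1945, 0, 0]) cube([55, 55, 507]);
translate([1945, 1325, 0]) cube([55, 55, 507]);
translate([55, 0, 268]) cube([1890, 28, 136]);
translate([55, 1352, 268]) cube([1890, 28, 136]);
translate([0, 55, 268]) cube([28, 1270, 136]);
translate([1972, 55, 268]) cube([28, 1270, 136]);
translate([178, 0, 404]) cube([97, 1380, 18]);
translate([398, 0, 404]) cube([97, 1380, 18]);
translate([618, 0, 404]) cube([97, 1380, 18]);
translate([838, 0, 404]) cube([97, 1380, 18]);
translate([1058, 0, 404]) cube([97, 1380, 18]);
translate([1278, 0, 404]) cube([97, 1380, 18]);
translate([1498, 0, 404]) cube([97, 1380, 18]);
translate([1718, 0, 404]) cube([97, 1380, 18]);


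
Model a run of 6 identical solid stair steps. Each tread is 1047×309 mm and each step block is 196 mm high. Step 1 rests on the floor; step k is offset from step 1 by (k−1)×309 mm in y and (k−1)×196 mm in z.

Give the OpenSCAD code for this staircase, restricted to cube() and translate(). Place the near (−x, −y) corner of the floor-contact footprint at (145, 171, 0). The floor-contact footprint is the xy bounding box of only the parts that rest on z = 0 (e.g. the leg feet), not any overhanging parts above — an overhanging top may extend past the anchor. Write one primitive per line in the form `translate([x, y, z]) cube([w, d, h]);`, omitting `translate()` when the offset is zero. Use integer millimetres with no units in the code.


translate([145, 171, 0]) cube([1047, 309, 196]);
translate([145, 480, 196]) cube([1047, 309, 196]);
translate([145, 789, 392]) cube([1047, 309, 196]);
translate([145, 1098, 588]) cube([1047, 309, 196]);
translate([145, 1407, 784]) cube([1047, 309, 196]);
translate([145, 1716, 980]) cube([1047, 309, 196]);


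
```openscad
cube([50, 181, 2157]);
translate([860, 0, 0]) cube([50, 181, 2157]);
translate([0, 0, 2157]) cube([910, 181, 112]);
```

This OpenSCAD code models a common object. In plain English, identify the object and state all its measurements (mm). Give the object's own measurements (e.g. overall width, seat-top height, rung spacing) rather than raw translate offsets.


A door frame. The clear opening is 810 mm wide and 2157 mm high. Two 50 mm wide jambs, 181 mm deep, stand either side of the opening from the floor to the top of the opening. A 112 mm thick head sits across the top of both jambs, spanning the full outside width of the frame.


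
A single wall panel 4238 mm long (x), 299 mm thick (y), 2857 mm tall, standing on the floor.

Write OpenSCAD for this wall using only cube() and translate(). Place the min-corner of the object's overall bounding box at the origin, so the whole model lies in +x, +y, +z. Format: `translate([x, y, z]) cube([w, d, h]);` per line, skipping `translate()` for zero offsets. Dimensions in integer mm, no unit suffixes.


cube([4238, 299, 2857]);


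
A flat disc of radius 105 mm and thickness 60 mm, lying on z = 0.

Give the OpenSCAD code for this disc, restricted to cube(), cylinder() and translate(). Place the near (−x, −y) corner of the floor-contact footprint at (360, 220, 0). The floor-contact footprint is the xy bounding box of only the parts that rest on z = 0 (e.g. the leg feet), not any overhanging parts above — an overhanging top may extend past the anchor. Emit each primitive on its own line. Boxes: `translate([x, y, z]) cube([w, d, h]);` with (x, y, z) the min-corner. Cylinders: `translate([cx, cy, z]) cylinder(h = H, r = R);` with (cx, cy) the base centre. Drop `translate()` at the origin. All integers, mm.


translate([465, 325, 0]) cylinder(h = 60, r = 105);


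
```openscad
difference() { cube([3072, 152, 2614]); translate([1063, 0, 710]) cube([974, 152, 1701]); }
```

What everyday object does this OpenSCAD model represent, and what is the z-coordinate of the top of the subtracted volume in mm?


A wall with a window opening. The window head height is 2411 mm.

A wall with a rectangular opening subtracted — a window. Sill at z = 710, opening 1701 mm tall, so the head is at 710 + 1701 = 2411 mm.


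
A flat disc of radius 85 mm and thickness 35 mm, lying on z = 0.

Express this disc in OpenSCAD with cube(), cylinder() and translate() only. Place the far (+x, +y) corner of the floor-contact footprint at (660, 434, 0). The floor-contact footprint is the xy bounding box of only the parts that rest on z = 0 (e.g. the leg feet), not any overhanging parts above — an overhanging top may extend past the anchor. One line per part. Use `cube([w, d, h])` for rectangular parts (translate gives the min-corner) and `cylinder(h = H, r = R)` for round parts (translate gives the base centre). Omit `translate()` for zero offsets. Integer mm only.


translate([575, 349, 0]) cylinder(h = 35, r = 85);


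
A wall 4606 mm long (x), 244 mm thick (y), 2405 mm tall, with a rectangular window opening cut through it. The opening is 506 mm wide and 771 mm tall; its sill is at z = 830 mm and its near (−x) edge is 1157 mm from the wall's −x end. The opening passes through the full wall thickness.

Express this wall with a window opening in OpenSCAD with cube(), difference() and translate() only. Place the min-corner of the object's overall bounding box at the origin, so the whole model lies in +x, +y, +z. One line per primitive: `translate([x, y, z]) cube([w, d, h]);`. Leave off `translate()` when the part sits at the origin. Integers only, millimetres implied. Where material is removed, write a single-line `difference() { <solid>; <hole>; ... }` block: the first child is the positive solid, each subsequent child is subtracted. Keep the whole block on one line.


difference() { cube([4606, 244, 2405]); translate([1157, 0, 830]) cube([506, 244, 771]); }


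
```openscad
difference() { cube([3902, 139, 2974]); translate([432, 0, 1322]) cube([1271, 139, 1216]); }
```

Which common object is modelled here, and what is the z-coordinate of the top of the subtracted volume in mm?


A wall with a window opening. The window head height is 2538 mm.

A wall with a rectangular opening subtracted — a window. Sill at z = 1322, opening 1216 mm tall, so the head is at 1322 + 1216 = 2538 mm.


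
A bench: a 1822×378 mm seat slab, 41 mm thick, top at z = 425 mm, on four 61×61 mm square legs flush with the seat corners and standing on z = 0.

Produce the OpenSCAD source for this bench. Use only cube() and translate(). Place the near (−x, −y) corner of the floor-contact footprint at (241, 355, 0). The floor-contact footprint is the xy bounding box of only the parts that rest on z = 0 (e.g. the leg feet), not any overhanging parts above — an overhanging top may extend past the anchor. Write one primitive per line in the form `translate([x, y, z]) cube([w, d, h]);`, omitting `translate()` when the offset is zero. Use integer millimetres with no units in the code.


// leg_h = 425 − 41 = 384
translate([241, 355, 384]) cube([1822, 378, 41]);
translate([241, 355, 0]) cube([61, 61, 384]);
translate([241, 672, 0]) cube([61, 61, 384]);
translate([2002, 355, 0]) cube([61, 61, 384]);
translate([2002, 672, 0]) cube([61, 61, 384]);


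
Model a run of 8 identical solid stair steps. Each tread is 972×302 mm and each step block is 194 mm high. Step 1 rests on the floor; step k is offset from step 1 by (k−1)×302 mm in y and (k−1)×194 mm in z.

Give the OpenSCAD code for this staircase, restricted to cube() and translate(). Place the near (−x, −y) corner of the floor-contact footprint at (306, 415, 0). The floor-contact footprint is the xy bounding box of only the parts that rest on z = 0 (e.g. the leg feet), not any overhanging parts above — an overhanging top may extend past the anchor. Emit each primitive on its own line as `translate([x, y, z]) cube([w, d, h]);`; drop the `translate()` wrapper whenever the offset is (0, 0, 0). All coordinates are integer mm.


translate([306, 415, 0]) cube([972, 302, 194]);
translate([306, 717, 194]) cube([972, 302, 194]);
translate([306, 1019, 388]) cube([972, 302, 194]);
translate([306, 1321, 582]) cube([972, 302, 194]);
translate([306, 1623, 776]) cube([972, 302, 194]);
translate([306, 1925, 970]) cube([972, 302, 194]);
translate([306, 2227, 1164]) cube([972, 302, 194]);
translate([306, 2529, 1358]) cube([972, 302, 194]);


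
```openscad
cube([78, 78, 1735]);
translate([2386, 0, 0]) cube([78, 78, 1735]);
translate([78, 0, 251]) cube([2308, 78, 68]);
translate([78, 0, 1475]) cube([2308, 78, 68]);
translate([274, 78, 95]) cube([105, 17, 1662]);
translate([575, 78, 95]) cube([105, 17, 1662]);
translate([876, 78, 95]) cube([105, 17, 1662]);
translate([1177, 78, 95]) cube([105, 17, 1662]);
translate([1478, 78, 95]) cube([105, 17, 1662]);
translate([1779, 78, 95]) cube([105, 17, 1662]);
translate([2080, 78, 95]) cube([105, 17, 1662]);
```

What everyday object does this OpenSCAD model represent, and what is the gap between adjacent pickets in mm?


A fence section. The picket gap is 196 mm.

Two posts, two rails, 7 pickets — a fence section. Span 2308 mm holds 7 pickets of 105 mm with 8 equal gaps: ⌊(2308 − 7·105) / 8⌋ = 196 mm.


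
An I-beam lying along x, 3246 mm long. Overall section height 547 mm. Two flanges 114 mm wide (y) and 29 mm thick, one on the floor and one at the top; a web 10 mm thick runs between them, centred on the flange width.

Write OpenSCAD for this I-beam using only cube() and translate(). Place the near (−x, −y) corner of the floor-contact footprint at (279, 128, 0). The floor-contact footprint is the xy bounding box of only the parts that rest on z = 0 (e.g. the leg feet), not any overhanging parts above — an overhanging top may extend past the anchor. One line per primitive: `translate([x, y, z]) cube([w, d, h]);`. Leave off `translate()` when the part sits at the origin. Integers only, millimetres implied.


translate([279, 128, 0]) cube([3246, 114, 29]);
translate([279, 180, 29]) cube([3246, 10, 489]);
translate([279, 128, 518]) cube([3246, 114, 29]);


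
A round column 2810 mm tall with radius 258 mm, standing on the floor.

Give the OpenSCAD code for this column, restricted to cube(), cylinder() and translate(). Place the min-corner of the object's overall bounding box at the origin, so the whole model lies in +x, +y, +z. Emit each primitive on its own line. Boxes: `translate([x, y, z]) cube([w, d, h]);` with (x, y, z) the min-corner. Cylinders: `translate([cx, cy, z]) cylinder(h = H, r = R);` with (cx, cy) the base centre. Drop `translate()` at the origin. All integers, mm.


translate([258, 258, 0]) cylinder(h = 2810, r = 258);


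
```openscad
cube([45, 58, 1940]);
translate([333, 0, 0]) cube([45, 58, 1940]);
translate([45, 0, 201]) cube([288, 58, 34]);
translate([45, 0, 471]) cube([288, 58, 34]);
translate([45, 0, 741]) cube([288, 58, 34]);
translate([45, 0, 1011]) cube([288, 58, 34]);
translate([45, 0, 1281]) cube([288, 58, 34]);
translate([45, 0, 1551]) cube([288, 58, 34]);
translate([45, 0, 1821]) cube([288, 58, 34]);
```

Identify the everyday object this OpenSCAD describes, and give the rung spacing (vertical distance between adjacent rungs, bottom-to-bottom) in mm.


A ladder. The rung spacing is 270 mm.

Two tall 45×58 posts with 7 short bars between them — a ladder. Adjacent rungs sit at z = 201 and z = 471, so the spacing is 471 − 201 = 270 mm.


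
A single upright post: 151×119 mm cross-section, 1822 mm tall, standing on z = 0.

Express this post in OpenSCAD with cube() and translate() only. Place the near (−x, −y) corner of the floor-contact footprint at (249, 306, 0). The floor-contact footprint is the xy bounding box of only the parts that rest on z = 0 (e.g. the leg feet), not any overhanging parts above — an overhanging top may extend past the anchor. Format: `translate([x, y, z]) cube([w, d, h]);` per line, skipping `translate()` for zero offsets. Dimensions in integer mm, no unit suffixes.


translate([249, 306, 0]) cube([151, 119, 1822]);


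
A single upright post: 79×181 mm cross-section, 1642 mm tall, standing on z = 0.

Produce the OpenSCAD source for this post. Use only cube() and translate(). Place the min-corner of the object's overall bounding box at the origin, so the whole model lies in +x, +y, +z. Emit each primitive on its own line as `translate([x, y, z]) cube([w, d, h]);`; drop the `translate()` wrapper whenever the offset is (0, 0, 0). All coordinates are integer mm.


cube([79, 181, 1642]);


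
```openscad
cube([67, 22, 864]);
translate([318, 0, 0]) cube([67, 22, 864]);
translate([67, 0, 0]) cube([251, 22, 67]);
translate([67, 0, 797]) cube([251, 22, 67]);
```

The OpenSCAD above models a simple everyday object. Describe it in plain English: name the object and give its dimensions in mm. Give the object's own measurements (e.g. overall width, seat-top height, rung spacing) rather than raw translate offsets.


A rectangular picture frame lying in the x–z plane (depth along y). The opening is 251 mm wide (x) by 730 mm tall (z), surrounded by a border 67 mm wide on all four sides. The frame is 22 mm deep and is made of two full-height vertical stiles with two horizontal rails fitted between them.


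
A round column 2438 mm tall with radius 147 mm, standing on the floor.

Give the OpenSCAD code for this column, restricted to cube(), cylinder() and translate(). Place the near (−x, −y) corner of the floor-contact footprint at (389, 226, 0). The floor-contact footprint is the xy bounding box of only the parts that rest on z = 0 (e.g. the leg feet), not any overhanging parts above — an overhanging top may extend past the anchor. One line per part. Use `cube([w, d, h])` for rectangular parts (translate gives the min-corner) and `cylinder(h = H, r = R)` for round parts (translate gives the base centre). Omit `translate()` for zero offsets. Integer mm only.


translate([536, 373, 0]) cylinder(h = 2438, r = 147);


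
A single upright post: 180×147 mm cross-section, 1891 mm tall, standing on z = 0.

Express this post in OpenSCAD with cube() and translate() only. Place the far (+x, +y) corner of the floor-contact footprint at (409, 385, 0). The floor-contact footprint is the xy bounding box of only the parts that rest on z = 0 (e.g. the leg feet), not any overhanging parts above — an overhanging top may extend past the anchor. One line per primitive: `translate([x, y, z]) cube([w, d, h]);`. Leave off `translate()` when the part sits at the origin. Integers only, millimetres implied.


translate([229, 238, 0]) cube([180, 147, 1891]);


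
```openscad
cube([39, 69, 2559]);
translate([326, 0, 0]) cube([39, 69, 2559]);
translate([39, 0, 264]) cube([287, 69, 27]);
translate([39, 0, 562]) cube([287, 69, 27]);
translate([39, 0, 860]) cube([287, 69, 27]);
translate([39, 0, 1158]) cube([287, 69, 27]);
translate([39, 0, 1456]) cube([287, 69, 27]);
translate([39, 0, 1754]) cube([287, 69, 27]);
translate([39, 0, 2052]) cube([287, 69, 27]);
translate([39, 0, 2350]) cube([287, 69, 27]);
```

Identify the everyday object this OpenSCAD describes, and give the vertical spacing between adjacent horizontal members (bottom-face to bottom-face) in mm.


A ladder. The rung spacing is 298 mm.

Two tall 39×69 posts with 8 short bars between them — a ladder. Adjacent rungs sit at z = 264 and z = 562, so the spacing is 562 − 264 = 298 mm.


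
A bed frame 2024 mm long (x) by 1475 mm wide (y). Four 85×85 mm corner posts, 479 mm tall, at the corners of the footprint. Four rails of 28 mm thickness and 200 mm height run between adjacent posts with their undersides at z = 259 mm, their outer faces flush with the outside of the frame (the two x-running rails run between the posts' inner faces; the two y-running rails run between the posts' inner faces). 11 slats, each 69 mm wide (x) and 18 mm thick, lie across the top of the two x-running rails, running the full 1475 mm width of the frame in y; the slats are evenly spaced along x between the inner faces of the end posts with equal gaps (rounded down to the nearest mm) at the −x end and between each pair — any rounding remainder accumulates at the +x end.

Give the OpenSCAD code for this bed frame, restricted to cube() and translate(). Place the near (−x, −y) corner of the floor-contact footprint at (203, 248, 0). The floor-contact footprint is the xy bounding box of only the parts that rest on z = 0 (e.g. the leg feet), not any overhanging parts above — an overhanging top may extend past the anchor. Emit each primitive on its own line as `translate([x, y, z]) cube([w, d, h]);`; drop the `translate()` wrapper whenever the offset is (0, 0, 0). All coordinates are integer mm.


translate([203, 248, 0]) cube([85, 85, 479]);
translate([203, 1638, 0]) cube([85, 85, 479]);
translate([2142, 248, 0]) cube([85, 85, 479]);
translate([2142, 1638, 0]) cube([85, 85, 479]);
translate([288, 248, 259]) cube([1854, 28, 200]);
translate([288, 1695, 259]) cube([1854, 28, 200]);
translate([203, 333, 259]) cube([28, 1305, 200]);
translate([2199, 333, 259]) cube([28, 1305, 200]);
translate([379, 248, 459]) cube([69, 1475, 18]);
translate([539, 248, 459]) cube([69, 1475, 18]);
translate([699, 248, 459]) cube([69, 1475, 18]);
translate([859, 248, 459]) cube([69, 1475, 18]);
translate([1019, 248, 459]) cube([69, 1475, 18]);
translate([1179, 248, 459]) cube([69, 1475, 18]);
translate([1339, 248, 459]) cube([69, 1475, 18]);
translate([1499, 248, 459]) cube([69, 1475, 18]);
translate([1659, 248, 459]) cube([69, 1475, 18]);
translate([1819, 248, 459]) cube([69, 1475, 18]);
translate([1979, 248, 459]) cube([69, 1475, 18]);


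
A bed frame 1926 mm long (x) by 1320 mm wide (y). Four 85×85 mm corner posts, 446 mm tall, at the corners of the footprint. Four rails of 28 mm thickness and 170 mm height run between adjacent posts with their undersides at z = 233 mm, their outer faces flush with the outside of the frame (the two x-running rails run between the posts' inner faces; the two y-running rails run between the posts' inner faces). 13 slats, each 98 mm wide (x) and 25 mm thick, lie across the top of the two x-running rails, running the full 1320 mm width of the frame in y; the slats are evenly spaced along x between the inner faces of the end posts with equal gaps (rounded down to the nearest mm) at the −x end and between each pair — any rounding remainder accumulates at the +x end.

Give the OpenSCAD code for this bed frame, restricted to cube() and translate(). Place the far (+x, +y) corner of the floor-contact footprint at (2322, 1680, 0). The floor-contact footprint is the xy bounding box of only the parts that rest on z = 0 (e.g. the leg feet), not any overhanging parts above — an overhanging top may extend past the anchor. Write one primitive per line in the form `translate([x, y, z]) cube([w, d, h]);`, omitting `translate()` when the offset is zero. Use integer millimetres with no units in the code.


translate([396, 360, 0]) cube([85, 85, 446]);
translate([396, 1595, 0]) cube([85, 85, 446]);
translate([2237, 360, 0]) cube([85, 85, 446]);
translate([2237, 1595, 0]) cube([85, 85, 446]);
translate([481, 360, 233]) cube([1756, 28, 170]);
translate([481, 1652, 233]) cube([1756, 28, 170]);
translate([396, 445, 233]) cube([28, 1150, 170]);
translate([2294, 445, 233]) cube([28, 1150, 170]);
translate([515, 360, 403]) cube([98, 1320, 25]);
translate([647, 360, 403]) cube([98, 1320, 25]);
translate([779, 360, 403]) cube([98, 1320, 25]);
translate([911, 360, 403]) cube([98, 1320, 25]);
translate([1043, 360, 403]) cube([98, 1320, 25]);
translate([1175, 360, 403]) cube([98, 1320, 25]);
translate([1307, 360, 403]) cube([98, 1320, 25]);
translate([1439, 360, 403]) cube([98, 1320, 25]);
translate([1571, 360, 403]) cube([98, 1320, 25]);
translate([1703, 360, 403]) cube([98, 1320, 25]);
translate([1835, 360, 403]) cube([98, 1320, 25]);
translate([1967, 360, 403]) cube([98, 1320, 25]);
translate([2099, 360, 403]) cube([98, 1320, 25]);


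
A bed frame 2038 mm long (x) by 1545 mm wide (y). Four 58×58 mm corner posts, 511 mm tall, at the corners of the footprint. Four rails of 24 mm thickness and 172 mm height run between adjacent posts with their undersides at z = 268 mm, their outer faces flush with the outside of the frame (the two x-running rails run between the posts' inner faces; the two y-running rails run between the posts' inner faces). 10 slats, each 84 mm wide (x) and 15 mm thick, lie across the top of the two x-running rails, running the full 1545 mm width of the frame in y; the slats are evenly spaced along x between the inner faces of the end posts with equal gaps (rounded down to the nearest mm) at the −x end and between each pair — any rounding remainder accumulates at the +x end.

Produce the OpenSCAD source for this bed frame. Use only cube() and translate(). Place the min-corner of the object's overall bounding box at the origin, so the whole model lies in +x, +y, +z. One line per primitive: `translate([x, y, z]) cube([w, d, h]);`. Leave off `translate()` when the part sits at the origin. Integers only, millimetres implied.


// slat z = rail_z + rail_h = 268 + 172 = 440
// slat gap = ⌊(1922 − 10·84) / 11⌋ = 98
cube([58, 58, 511]);
translate([0, 1487, 0]) cube([58, 58, 511]);
translate([1980, 0, 0]) cube([58, 58, 511]);
translate([1980, 1487, 0]) cube([58, 58, 511]);
translate([58, 0, 268]) cube([1922, 24, 172]);
translate([58, 1521, 268]) cube([1922, 24, 172]);
translate([0, 58, 268]) cube([24, 1429, 172]);
translate([2014, 58, 268]) cube([24, 1429, 172]);
translate([156, 0, 440]) cube([84, 1545, 15]);
translate([338, 0, 440]) cube([84, 1545, 15]);
translate([520, 0, 440]) cube([84, 1545, 15]);
translate([702, 0, 440]) cube([84, 1545, 15]);
translate([884, 0, 440]) cube([84, 1545, 15]);
translate([1066, 0, 440]) cube([84, 1545, 15]);
translate([1248, 0, 440]) cube([84, 1545, 15]);
translate([1430, 0, 440]) cube([84, 1545, 15]);
translate([1612, 0, 440]) cube([84, 1545, 15]);
translate([1794, 0, 440]) cube([84, 1545, 15]);


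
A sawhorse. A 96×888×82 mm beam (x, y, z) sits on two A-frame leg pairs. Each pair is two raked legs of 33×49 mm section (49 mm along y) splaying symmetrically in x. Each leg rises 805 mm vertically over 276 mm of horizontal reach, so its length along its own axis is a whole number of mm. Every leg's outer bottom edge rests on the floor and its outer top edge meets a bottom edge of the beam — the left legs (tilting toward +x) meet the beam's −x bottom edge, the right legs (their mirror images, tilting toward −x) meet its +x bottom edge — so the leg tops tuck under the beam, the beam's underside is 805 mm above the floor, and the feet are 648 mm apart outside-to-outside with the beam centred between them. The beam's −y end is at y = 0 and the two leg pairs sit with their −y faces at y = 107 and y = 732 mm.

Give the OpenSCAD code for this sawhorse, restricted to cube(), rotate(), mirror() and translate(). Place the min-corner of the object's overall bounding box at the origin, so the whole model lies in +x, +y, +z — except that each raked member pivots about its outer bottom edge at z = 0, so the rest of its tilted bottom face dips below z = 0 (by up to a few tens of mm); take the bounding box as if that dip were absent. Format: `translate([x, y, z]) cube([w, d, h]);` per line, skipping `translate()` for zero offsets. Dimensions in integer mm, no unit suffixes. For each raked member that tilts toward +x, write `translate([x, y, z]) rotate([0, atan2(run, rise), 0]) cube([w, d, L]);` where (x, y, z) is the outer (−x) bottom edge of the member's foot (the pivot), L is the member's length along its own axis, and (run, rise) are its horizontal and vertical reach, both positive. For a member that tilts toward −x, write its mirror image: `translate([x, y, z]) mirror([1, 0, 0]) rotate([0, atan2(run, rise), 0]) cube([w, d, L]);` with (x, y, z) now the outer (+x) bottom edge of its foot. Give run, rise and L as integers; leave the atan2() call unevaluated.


// leg length = √(276² + 805²) = 851
// right-leg outer foot x = 2·276 + 96 = 648
// beam min-corner = (276, 0, 805)
translate([276, 0, 805]) cube([96, 888, 82]);
translate([0, 107, 0]) rotate([0, atan2(276, 805), 0]) cube([33, 49, 851]);
translate([648, 107, 0]) mirror([1, 0, 0]) rotate([0, atan2(276, 805), 0]) cube([33, 49, 851]);
translate([0, 732, 0]) rotate([0, atan2(276, 805), 0]) cube([33, 49, 851]);
translate([648, 732, 0]) mirror([1, 0, 0]) rotate([0, atan2(276, 805), 0]) cube([33, 49, 851]);


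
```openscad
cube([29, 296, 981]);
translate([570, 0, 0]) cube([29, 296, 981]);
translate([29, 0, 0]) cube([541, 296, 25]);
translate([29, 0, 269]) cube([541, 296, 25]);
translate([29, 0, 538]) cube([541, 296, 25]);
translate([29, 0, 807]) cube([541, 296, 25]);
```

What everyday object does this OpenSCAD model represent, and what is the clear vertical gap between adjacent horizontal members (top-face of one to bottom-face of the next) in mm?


A bookshelf. The clear shelf gap is 244 mm.

Two tall side panels with 4 horizontal boards between them — a bookshelf. The first two shelf undersides are at z = 0 and z = 269; with shelf thickness 25, the clear gap is 269 − 0 − 25 = 244 mm.


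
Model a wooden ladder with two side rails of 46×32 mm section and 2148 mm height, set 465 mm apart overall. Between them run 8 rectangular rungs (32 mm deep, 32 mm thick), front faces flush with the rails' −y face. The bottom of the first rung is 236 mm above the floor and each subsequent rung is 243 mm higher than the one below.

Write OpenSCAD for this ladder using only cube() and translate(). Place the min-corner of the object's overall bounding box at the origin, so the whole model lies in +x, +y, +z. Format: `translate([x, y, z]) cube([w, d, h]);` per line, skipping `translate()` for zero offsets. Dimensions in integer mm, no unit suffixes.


cube([46, 32, 2148]);
translate([419, 0, 0]) cube([46, 32, 2148]);
translate([46, 0, 236]) cube([373, 32, 32]);
translate([46, 0, 479]) cube([373, 32, 32]);
translate([46, 0, 722]) cube([373, 32, 32]);
translate([46, 0, 965]) cube([373, 32, 32]);
translate([46, 0, 1208]) cube([373, 32, 32]);
translate([46, 0, 1451]) cube([373, 32, 32]);
translate([46, 0, 1694]) cube([373, 32, 32]);
translate([46, 0, 1937]) cube([373, 32, 32]);


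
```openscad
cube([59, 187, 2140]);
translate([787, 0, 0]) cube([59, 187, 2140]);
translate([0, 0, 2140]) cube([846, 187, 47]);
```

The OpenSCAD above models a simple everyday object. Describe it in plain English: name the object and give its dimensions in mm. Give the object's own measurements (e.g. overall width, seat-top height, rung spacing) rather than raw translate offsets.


A door frame. The clear opening is 728 mm wide and 2140 mm high. Two 59 mm wide jambs, 187 mm deep, stand either side of the opening from the floor to the top of the opening. A 47 mm thick head sits across the top of both jambs, spanning the full outside width of the frame.


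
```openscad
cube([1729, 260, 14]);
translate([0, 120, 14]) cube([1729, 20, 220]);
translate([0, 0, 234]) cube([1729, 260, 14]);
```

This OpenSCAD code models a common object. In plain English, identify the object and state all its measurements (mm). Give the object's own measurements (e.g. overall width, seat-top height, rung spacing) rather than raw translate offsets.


An I-beam lying along x, 1729 mm long. Overall section height 248 mm. Two flanges 260 mm wide (y) and 14 mm thick, one on the floor and one at the top; a web 20 mm thick runs between them, centred on the flange width.
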